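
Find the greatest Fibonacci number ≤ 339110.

317811 ≤ 339110 < 514229, so the largest Fibonacci number not exceeding 339110 is 317811.

317811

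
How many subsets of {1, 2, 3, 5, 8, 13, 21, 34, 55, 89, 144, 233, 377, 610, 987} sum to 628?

628 = 610+13+5 = 610+13+3+2 = 377+233+13+5 = 610+8+5+3+2 = 377+233+13+3+2 = … (8 more), for 13 in all.

13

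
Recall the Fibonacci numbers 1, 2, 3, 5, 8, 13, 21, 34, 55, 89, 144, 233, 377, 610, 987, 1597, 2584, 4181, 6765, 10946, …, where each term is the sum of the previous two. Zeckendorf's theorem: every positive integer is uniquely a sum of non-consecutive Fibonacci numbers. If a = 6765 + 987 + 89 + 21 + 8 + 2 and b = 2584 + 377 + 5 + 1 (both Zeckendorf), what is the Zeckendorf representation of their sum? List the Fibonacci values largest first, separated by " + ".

6765 + 2584 + 987 + 377 + 89 + 34 + 3

The two numbers are 7872 and 2967, so their sum is 10839.
Greedy algorithm:
take 6765 (≤ 10839); 10839 − 6765 = 4074
take 2584 (≤ 4074); 4074 − 2584 = 1490
take 987 (≤ 1490); 1490 − 987 = 503
take 377 (≤ 503); 503 − 377 = 126
take 89 (≤ 126); 126 − 89 = 37
take 34 (≤ 37); 37 − 34 = 3
take 3 (≤ 3); 3 − 3 = 0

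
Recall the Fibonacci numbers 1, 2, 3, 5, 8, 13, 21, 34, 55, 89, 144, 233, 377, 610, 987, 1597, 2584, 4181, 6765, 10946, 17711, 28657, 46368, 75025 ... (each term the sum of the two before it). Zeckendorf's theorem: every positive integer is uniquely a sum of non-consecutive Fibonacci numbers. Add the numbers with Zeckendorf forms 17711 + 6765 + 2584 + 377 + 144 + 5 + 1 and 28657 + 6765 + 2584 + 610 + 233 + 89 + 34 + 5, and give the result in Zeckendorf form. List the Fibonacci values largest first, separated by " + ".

The two numbers are 27587 and 38977, so their sum is 66564.
66564: greatest Fibonacci not exceeding it is 46368, leaving 20196
20196: greatest Fibonacci not exceeding it is 17711, leaving 2485
2485: greatest Fibonacci not exceeding it is 1597, leaving 888
888: greatest Fibonacci not exceeding it is 610, leaving 278
278: greatest Fibonacci not exceeding it is 233, leaving 45
45: greatest Fibonacci not exceeding it is 34, leaving 11
11: greatest Fibonacci not exceeding it is 8, leaving 3
3: greatest Fibonacci not exceeding it is 3, leaving 0

46368 + 17711 + 1597 + 610 + 233 + 34 + 8 + 3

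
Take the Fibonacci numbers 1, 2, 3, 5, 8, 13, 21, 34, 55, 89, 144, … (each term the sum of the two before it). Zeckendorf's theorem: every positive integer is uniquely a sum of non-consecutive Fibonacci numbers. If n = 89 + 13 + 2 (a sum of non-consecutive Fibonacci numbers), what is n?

104

89 + 13 + 2 = 104.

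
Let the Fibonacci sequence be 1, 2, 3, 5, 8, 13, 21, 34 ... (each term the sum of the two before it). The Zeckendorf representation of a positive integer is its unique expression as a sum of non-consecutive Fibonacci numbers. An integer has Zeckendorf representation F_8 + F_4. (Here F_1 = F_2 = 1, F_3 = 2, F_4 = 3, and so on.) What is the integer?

24

F_8 + F_4 = 21 + 3 = 24.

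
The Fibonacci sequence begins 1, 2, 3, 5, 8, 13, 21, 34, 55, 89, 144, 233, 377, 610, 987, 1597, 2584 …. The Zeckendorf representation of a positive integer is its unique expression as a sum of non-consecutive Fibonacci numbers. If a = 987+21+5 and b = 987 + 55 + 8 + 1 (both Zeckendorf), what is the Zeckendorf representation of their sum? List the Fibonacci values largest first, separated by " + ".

1597 + 377 + 89 + 1

The two numbers are 1013 and 1051, so their sum is 2064.
Greedy algorithm:
subtract 1597 from 2064: 467 remains
subtract 377 from 467: 90 remains
subtract 89 from 90: 1 remains
subtract 1 from 1: 0 remains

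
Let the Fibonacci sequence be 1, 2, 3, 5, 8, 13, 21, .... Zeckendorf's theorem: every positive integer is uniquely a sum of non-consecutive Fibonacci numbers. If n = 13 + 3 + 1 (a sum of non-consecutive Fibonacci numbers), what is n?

13 + 3 + 1 = 17.

17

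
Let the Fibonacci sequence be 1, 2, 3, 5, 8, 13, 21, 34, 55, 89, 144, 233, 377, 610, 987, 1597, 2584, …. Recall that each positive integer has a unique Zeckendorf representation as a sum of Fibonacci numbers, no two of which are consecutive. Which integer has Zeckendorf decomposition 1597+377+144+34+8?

1597+377+144+34+8 = 2160.

2160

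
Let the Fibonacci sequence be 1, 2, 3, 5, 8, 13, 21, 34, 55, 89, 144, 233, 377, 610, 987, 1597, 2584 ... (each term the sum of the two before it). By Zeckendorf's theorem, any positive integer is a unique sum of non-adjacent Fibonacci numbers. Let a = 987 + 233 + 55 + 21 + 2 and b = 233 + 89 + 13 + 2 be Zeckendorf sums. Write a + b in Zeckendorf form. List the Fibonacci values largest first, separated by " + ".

1597 + 34 + 3 + 1

The two numbers are 1298 and 337, so their sum is 1635.
subtract 1597 from 1635: 38 remains
subtract 34 from 38: 4 remains
subtract 3 from 4: 1 remains
subtract 1 from 1: 0 remains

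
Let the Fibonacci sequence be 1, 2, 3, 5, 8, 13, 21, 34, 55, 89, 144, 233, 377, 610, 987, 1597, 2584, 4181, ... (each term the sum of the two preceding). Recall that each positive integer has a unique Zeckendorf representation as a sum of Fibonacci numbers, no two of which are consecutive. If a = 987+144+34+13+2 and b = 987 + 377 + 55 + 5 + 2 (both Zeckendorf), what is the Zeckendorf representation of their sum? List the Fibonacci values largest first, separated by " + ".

2584 + 21 + 1

The two numbers are 1180 and 1426, so their sum is 2606.
subtract 2584 from 2606: 22 remains
subtract 21 from 22: 1 remains
subtract 1 from 1: 0 remains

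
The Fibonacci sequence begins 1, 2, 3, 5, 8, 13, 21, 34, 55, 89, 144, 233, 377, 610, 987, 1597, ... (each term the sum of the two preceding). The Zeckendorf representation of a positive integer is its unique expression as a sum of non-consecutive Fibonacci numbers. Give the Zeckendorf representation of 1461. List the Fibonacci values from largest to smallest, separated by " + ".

take 987 (≤ 1461); 1461 − 987 = 474
take 377 (≤ 474); 474 − 377 = 97
take 89 (≤ 97); 97 − 89 = 8
take 8 (≤ 8); 8 − 8 = 0
So 1461 = 987 + 377 + 89 + 8, with no two terms consecutive in the sequence.

987 + 377 + 89 + 8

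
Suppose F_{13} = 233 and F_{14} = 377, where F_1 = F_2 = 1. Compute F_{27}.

By F_{2k+1} = F_k² + F_{k+1}²: F_{27} = 233² + 377² = 54289 + 142129 = 196418.

196418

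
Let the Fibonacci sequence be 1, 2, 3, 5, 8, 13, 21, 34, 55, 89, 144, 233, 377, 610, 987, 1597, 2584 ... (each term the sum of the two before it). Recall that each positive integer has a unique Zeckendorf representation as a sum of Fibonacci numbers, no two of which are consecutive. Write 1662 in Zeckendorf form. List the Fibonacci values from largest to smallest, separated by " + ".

1597 + 55 + 8 + 2

Greedily peel off the largest Fibonacci term at each step:
largest Fibonacci ≤ 1662 is 1597; 1662 − 1597 = 65
largest Fibonacci ≤ 65 is 55; 65 − 55 = 10
largest Fibonacci ≤ 10 is 8; 10 − 8 = 2
largest Fibonacci ≤ 2 is 2; 2 − 2 = 0
So 1662 = 1597 + 55 + 8 + 2, with no two terms consecutive in the sequence.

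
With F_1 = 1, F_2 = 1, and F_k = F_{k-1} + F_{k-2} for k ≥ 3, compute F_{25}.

75025

Iterating the recurrence up to F_{19} = 4181 and F_{18} = 2584:
F_{20} = F_{19} + F_{18} = 4181 + 2584 = 6765
F_{21} = F_{20} + F_{19} = 6765 + 4181 = 10946
F_{22} = F_{21} + F_{20} = 10946 + 6765 = 17711
F_{23} = F_{22} + F_{21} = 17711 + 10946 = 28657
F_{24} = F_{23} + F_{22} = 28657 + 17711 = 46368
F_{25} = F_{24} + F_{23} = 46368 + 28657 = 75025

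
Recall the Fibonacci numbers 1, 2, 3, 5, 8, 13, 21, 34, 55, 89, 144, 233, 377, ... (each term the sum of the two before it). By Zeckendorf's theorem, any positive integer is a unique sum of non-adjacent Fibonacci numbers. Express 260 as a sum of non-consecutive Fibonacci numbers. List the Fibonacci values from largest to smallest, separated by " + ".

subtract 233 from 260: 27 remains
subtract 21 from 27: 6 remains
subtract 5 from 6: 1 remains
subtract 1 from 1: 0 remains
So 260 = 233 + 21 + 5 + 1, with no two terms consecutive in the sequence.

233 + 21 + 5 + 1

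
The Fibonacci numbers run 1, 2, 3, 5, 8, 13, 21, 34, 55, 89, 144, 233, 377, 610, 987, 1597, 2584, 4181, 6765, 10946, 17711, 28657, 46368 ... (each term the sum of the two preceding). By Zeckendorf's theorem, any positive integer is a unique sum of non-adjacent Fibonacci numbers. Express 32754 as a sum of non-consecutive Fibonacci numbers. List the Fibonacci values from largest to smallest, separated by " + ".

28657 + 2584 + 987 + 377 + 144 + 5

Greedily peel off the largest Fibonacci term at each step:
largest Fibonacci ≤ 32754 is 28657; 32754 − 28657 = 4097
largest Fibonacci ≤ 4097 is 2584; 4097 − 2584 = 1513
largest Fibonacci ≤ 1513 is 987; 1513 − 987 = 526
largest Fibonacci ≤ 526 is 377; 526 − 377 = 149
largest Fibonacci ≤ 149 is 144; 149 − 144 = 5
largest Fibonacci ≤ 5 is 5; 5 − 5 = 0
So 32754 = 28657 + 2584 + 987 + 377 + 144 + 5, with no two terms consecutive in the sequence.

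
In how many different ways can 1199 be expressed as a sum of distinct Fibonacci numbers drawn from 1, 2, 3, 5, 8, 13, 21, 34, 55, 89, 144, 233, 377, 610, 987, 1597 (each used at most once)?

21

Each representation comes from the Zeckendorf form by replacing some F_k with F_{k−1} + F_{k−2} where possible.
1199 = 987+144+55+13 = 987+144+55+8+5 = 987+144+34+21+13 = 610+377+144+55+13 = … (17 more), for 21 in all.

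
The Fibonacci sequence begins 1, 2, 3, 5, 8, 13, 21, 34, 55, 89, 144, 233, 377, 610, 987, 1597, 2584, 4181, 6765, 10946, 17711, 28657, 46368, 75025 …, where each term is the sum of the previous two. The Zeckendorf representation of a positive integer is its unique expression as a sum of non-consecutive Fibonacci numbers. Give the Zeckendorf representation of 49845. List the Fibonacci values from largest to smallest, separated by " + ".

Greedily peel off the largest Fibonacci term at each step:
subtract 46368 from 49845: 3477 remains
subtract 2584 from 3477: 893 remains
subtract 610 from 893: 283 remains
subtract 233 from 283: 50 remains
subtract 34 from 50: 16 remains
subtract 13 from 16: 3 remains
subtract 3 from 3: 0 remains
So 49845 = 46368 + 2584 + 610 + 233 + 34 + 13 + 3, with no two terms consecutive in the sequence.

46368 + 2584 + 610 + 233 + 34 + 13 + 3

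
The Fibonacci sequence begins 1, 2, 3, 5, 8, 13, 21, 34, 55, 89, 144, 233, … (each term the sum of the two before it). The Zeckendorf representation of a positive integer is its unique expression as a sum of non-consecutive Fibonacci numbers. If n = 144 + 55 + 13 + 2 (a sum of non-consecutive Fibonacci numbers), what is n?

144 + 55 + 13 + 2 = 214.

214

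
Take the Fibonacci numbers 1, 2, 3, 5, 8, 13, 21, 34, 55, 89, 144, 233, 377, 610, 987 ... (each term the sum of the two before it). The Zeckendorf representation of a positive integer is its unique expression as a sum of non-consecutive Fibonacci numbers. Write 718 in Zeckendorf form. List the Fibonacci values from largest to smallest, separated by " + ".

610 + 89 + 13 + 5 + 1

Greedy algorithm:
718: greatest Fibonacci not exceeding it is 610, leaving 108
108: greatest Fibonacci not exceeding it is 89, leaving 19
19: greatest Fibonacci not exceeding it is 13, leaving 6
6: greatest Fibonacci not exceeding it is 5, leaving 1
1: greatest Fibonacci not exceeding it is 1, leaving 0
So 718 = 610 + 89 + 13 + 5 + 1, with no two terms consecutive in the sequence.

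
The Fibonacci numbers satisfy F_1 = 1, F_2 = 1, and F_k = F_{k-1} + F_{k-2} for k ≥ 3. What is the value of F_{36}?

Iterating the recurrence up to F_{32} = 2178309 and F_{31} = 1346269:
F_{33} = F_{32} + F_{31} = 2178309 + 1346269 = 3524578
F_{34} = F_{33} + F_{32} = 3524578 + 2178309 = 5702887
F_{35} = F_{34} + F_{33} = 5702887 + 3524578 = 9227465
F_{36} = F_{35} + F_{34} = 9227465 + 5702887 = 14930352

14930352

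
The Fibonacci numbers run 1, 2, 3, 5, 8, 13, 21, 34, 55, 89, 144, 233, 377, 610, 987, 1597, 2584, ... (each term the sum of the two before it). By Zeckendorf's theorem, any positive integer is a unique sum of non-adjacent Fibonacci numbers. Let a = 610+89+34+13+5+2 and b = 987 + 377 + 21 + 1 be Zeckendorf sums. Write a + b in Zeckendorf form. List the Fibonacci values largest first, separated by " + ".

1597 + 377 + 144 + 21

The two numbers are 753 and 1386, so their sum is 2139.
Repeatedly subtract the largest Fibonacci number that fits:
2139 − 1597 = 542
542 − 377 = 165
165 − 144 = 21
21 − 21 = 0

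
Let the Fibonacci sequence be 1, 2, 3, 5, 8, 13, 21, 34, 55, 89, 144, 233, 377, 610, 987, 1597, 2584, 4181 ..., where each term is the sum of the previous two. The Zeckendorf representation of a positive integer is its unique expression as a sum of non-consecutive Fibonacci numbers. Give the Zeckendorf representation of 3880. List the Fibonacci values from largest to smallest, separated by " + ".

Repeatedly subtract the largest Fibonacci number that fits:
take 2584 (≤ 3880); 3880 − 2584 = 1296
take 987 (≤ 1296); 1296 − 987 = 309
take 233 (≤ 309); 309 − 233 = 76
take 55 (≤ 76); 76 − 55 = 21
take 21 (≤ 21); 21 − 21 = 0
So 3880 = 2584 + 987 + 233 + 55 + 21, with no two terms consecutive in the sequence.

2584 + 987 + 233 + 55 + 21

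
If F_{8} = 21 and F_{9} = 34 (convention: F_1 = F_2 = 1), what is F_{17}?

By F_{2k+1} = F_k² + F_{k+1}²: F_{17} = 21² + 34² = 441 + 1156 = 1597.

1597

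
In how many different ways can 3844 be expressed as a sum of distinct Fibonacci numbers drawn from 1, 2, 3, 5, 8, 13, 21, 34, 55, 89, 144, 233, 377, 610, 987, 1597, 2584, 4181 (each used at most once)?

39

Each representation comes from the Zeckendorf form by replacing some F_k with F_{k−1} + F_{k−2} where possible.
3844 = 2584+987+233+34+5+1 = 2584+987+233+34+3+2+1 = 2584+987+233+21+13+5+1 = … (36 more), for 39 in all.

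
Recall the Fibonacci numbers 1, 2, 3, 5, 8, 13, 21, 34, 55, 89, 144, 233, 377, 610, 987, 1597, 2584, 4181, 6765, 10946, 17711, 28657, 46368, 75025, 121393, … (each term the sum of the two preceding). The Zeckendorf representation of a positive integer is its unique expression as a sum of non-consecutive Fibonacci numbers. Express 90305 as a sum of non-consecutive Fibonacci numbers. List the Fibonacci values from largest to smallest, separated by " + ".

75025 + 10946 + 4181 + 144 + 8 + 1

Repeatedly subtract the largest Fibonacci number that fits:
90305: greatest Fibonacci not exceeding it is 75025, leaving 15280
15280: greatest Fibonacci not exceeding it is 10946, leaving 4334
4334: greatest Fibonacci not exceeding it is 4181, leaving 153
153: greatest Fibonacci not exceeding it is 144, leaving 9
9: greatest Fibonacci not exceeding it is 8, leaving 1
1: greatest Fibonacci not exceeding it is 1, leaving 0
So 90305 = 75025 + 10946 + 4181 + 144 + 8 + 1, with no two terms consecutive in the sequence.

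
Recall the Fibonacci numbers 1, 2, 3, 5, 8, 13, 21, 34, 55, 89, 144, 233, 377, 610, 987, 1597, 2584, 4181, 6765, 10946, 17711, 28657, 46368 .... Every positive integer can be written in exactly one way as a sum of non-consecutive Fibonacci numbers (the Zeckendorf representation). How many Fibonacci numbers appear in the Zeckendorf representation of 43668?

Greedy algorithm:
largest Fibonacci ≤ 43668 is 28657; 43668 − 28657 = 15011
largest Fibonacci ≤ 15011 is 10946; 15011 − 10946 = 4065
largest Fibonacci ≤ 4065 is 2584; 4065 − 2584 = 1481
largest Fibonacci ≤ 1481 is 987; 1481 − 987 = 494
largest Fibonacci ≤ 494 is 377; 494 − 377 = 117
largest Fibonacci ≤ 117 is 89; 117 − 89 = 28
largest Fibonacci ≤ 28 is 21; 28 − 21 = 7
largest Fibonacci ≤ 7 is 5; 7 − 5 = 2
largest Fibonacci ≤ 2 is 2; 2 − 2 = 0
43668 = 28657 + 10946 + 2584 + 987 + 377 + 89 + 21 + 5 + 2, which has 9 terms.

9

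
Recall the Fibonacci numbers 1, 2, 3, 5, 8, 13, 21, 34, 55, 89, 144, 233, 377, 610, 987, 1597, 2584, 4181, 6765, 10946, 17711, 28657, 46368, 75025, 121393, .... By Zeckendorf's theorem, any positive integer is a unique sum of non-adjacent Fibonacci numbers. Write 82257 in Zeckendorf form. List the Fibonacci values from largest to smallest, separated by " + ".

Repeatedly subtract the largest Fibonacci number that fits:
75025 ≤ 82257 < 121393, so take 75025; remainder 7232
6765 ≤ 7232 < 10946, so take 6765; remainder 467
377 ≤ 467 < 610, so take 377; remainder 90
89 ≤ 90 < 144, so take 89; remainder 1
1 ≤ 1 < 2, so take 1; remainder 0
So 82257 = 75025 + 6765 + 377 + 89 + 1, with no two terms consecutive in the sequence.

75025 + 6765 + 377 + 89 + 1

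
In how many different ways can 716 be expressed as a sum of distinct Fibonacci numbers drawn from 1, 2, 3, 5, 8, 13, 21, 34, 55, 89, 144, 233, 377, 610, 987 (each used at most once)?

716 = 610+89+13+3+1 = 610+89+8+5+3+1 = 610+55+34+13+3+1 = 377+233+89+13+3+1 = 610+55+34+8+5+3+1 = … (8 more), for 13 in all.

13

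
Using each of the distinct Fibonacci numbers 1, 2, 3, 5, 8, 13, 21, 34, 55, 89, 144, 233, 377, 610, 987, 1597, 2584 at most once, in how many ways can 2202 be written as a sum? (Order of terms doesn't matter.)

22

2202 = 1597+377+144+55+21+8 = 1597+377+144+55+21+5+3 = 987+610+377+144+55+21+8 = 1597+377+144+55+21+5+2+1 = 1597+377+144+55+13+8+5+3 = … (17 more), for 22 in all.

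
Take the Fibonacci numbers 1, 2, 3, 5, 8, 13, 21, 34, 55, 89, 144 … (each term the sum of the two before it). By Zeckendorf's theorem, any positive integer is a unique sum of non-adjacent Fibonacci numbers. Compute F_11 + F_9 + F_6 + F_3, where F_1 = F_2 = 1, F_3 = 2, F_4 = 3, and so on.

133

F_11 + F_9 + F_6 + F_3 = 89 + 34 + 8 + 2 = 133.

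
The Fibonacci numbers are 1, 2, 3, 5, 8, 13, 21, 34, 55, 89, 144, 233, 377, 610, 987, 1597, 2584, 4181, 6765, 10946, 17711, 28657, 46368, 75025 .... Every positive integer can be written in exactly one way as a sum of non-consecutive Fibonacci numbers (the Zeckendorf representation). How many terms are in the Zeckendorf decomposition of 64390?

Greedy algorithm:
take 46368 (≤ 64390); 64390 − 46368 = 18022
take 17711 (≤ 18022); 18022 − 17711 = 311
take 233 (≤ 311); 311 − 233 = 78
take 55 (≤ 78); 78 − 55 = 23
take 21 (≤ 23); 23 − 21 = 2
take 2 (≤ 2); 2 − 2 = 0
64390 = 46368 + 17711 + 233 + 55 + 21 + 2, which has 6 terms.

6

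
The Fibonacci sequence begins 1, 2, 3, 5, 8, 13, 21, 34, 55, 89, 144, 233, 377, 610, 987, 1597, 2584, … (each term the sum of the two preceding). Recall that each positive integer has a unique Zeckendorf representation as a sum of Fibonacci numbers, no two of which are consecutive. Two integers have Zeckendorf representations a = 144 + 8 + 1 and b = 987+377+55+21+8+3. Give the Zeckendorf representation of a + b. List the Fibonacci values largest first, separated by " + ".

1597 + 5 + 2

The two numbers are 153 and 1451, so their sum is 1604.
Greedily peel off the largest Fibonacci term at each step:
1604: greatest Fibonacci not exceeding it is 1597, leaving 7
7: greatest Fibonacci not exceeding it is 5, leaving 2
2: greatest Fibonacci not exceeding it is 2, leaving 0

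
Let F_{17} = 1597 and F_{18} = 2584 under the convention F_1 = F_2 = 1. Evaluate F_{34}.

By the doubling identity F_{2k} = F_k(2F_{k+1} − F_k): F_{34} = 1597·(2·2584 − 1597) = 1597·3571 = 5702887.

5702887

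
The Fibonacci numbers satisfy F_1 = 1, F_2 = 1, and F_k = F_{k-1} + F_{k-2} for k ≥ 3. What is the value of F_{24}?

Iterating the recurrence up to F_{17} = 1597 and F_{16} = 987:
F_{18} = F_{17} + F_{16} = 1597 + 987 = 2584
F_{19} = F_{18} + F_{17} = 2584 + 1597 = 4181
F_{20} = F_{19} + F_{18} = 4181 + 2584 = 6765
F_{21} = F_{20} + F_{19} = 6765 + 4181 = 10946
F_{22} = F_{21} + F_{20} = 10946 + 6765 = 17711
F_{23} = F_{22} + F_{21} = 17711 + 10946 = 28657
F_{24} = F_{23} + F_{22} = 28657 + 17711 = 46368

46368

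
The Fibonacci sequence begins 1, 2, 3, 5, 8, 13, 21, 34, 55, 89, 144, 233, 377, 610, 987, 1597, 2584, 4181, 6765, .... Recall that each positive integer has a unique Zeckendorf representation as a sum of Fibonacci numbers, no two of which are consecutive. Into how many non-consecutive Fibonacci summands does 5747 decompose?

Repeatedly subtract the largest Fibonacci number that fits:
take 4181 (≤ 5747); 5747 − 4181 = 1566
take 987 (≤ 1566); 1566 − 987 = 579
take 377 (≤ 579); 579 − 377 = 202
take 144 (≤ 202); 202 − 144 = 58
take 55 (≤ 58); 58 − 55 = 3
take 3 (≤ 3); 3 − 3 = 0
5747 = 4181 + 987 + 377 + 144 + 55 + 3, which has 6 terms.

6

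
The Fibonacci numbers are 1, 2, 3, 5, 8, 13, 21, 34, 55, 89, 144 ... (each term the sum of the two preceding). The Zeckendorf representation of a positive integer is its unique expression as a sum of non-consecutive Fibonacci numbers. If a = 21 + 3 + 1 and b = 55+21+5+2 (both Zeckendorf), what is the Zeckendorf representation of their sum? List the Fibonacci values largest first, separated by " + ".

89 + 13 + 5 + 1

The two numbers are 25 and 83, so their sum is 108.
108 − 89 = 19
19 − 13 = 6
6 − 5 = 1
1 − 1 = 0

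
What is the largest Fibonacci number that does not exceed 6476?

4181 ≤ 6476 < 6765, so the largest Fibonacci number not exceeding 6476 is 4181.

4181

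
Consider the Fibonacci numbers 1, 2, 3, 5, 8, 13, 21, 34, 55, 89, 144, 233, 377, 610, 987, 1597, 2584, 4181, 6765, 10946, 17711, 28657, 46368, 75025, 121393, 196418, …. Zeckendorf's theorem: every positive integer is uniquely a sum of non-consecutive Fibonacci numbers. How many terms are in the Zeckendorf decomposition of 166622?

subtract 121393 from 166622: 45229 remains
subtract 28657 from 45229: 16572 remains
subtract 10946 from 16572: 5626 remains
subtract 4181 from 5626: 1445 remains
subtract 987 from 1445: 458 remains
subtract 377 from 458: 81 remains
subtract 55 from 81: 26 remains
subtract 21 from 26: 5 remains
subtract 5 from 5: 0 remains
166622 = 121393 + 28657 + 10946 + 4181 + 987 + 377 + 55 + 21 + 5, which has 9 terms.

9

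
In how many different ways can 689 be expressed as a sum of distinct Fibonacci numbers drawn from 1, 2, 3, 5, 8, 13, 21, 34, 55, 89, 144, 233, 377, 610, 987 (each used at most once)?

24

Each representation comes from the Zeckendorf form by replacing some F_k with F_{k−1} + F_{k−2} where possible.
689 = 610+55+21+3 = 610+55+21+2+1 = 610+55+13+8+3 = 377+233+55+21+3 = … (20 more), for 24 in all.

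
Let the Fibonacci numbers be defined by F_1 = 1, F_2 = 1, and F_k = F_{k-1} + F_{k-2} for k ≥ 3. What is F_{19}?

4181

Iterating the recurrence up to F_{14} = 377 and F_{13} = 233:
F_{15} = F_{14} + F_{13} = 377 + 233 = 610
F_{16} = F_{15} + F_{14} = 610 + 377 = 987
F_{17} = F_{16} + F_{15} = 987 + 610 = 1597
F_{18} = F_{17} + F_{16} = 1597 + 987 = 2584
F_{19} = F_{18} + F_{17} = 2584 + 1597 = 4181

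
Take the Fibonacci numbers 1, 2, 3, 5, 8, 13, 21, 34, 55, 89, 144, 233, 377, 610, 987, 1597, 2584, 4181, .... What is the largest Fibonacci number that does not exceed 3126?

2584

2584 ≤ 3126 < 4181, so the largest Fibonacci number not exceeding 3126 is 2584.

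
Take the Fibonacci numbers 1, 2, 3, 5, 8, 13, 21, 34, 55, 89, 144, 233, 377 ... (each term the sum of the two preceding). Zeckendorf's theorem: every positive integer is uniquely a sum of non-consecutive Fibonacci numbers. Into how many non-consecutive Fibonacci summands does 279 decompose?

5

Greedy algorithm:
largest Fibonacci ≤ 279 is 233; 279 − 233 = 46
largest Fibonacci ≤ 46 is 34; 46 − 34 = 12
largest Fibonacci ≤ 12 is 8; 12 − 8 = 4
largest Fibonacci ≤ 4 is 3; 4 − 3 = 1
largest Fibonacci ≤ 1 is 1; 1 − 1 = 0
279 = 233 + 34 + 8 + 3 + 1, which has 5 terms.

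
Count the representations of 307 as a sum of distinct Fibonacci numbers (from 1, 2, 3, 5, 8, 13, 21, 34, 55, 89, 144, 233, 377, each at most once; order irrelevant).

307 = 233+55+13+5+1 = 233+55+13+3+2+1 = 233+34+21+13+5+1 = … (9 more), for 12 in all.

12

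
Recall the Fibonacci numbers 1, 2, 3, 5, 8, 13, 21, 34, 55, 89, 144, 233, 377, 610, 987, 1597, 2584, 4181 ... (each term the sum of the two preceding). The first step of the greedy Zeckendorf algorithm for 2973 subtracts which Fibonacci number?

2584 ≤ 2973 < 4181, so the largest Fibonacci number not exceeding 2973 is 2584.

2584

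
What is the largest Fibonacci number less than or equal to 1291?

987 ≤ 1291 < 1597, so the largest Fibonacci number not exceeding 1291 is 987.

987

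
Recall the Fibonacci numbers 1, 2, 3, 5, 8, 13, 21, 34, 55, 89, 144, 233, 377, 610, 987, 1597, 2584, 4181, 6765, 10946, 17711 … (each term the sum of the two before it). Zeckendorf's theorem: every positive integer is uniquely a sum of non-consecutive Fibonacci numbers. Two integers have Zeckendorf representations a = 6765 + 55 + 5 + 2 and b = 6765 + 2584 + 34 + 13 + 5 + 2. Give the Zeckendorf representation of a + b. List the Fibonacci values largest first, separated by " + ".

The two numbers are 6827 and 9403, so their sum is 16230.
largest Fibonacci ≤ 16230 is 10946; 16230 − 10946 = 5284
largest Fibonacci ≤ 5284 is 4181; 5284 − 4181 = 1103
largest Fibonacci ≤ 1103 is 987; 1103 − 987 = 116
largest Fibonacci ≤ 116 is 89; 116 − 89 = 27
largest Fibonacci ≤ 27 is 21; 27 − 21 = 6
largest Fibonacci ≤ 6 is 5; 6 − 5 = 1
largest Fibonacci ≤ 1 is 1; 1 − 1 = 0

10946 + 4181 + 987 + 89 + 21 + 5 + 1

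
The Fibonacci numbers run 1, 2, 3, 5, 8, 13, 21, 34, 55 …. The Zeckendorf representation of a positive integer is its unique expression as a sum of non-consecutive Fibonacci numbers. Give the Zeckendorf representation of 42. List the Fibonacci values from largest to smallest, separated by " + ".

34 ≤ 42 < 55, so take 34; remainder 8
8 ≤ 8 < 13, so take 8; remainder 0
So 42 = 34 + 8, with no two terms consecutive in the sequence.

34 + 8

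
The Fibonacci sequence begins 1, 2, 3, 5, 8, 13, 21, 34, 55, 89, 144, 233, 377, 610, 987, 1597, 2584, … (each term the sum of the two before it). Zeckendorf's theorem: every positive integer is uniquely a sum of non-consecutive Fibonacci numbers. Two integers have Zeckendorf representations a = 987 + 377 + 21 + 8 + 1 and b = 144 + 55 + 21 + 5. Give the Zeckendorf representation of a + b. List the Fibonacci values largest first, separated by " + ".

1597 + 21 + 1

The two numbers are 1394 and 225, so their sum is 1619.
take 1597 (≤ 1619); 1619 − 1597 = 22
take 21 (≤ 22); 22 − 21 = 1
take 1 (≤ 1); 1 − 1 = 0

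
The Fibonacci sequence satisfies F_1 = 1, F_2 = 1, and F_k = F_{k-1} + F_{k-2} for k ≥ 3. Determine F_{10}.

Iterating the recurrence up to F_{2} = 1 and F_{1} = 1:
F_{3} = F_{2} + F_{1} = 1 + 1 = 2
F_{4} = F_{3} + F_{2} = 2 + 1 = 3
F_{5} = F_{4} + F_{3} = 3 + 2 = 5
F_{6} = F_{5} + F_{4} = 5 + 3 = 8
F_{7} = F_{6} + F_{5} = 8 + 5 = 13
F_{8} = F_{7} + F_{6} = 13 + 8 = 21
F_{9} = F_{8} + F_{7} = 21 + 13 = 34
F_{10} = F_{9} + F_{8} = 34 + 21 = 55

55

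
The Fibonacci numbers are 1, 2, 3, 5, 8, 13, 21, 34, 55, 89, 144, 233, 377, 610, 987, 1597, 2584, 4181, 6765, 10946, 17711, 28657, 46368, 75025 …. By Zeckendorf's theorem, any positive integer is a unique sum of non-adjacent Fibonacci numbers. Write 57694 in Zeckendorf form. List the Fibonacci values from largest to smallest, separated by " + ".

46368 + 10946 + 377 + 3

Repeatedly subtract the largest Fibonacci number that fits:
take 46368 (≤ 57694); 57694 − 46368 = 11326
take 10946 (≤ 11326); 11326 − 10946 = 380
take 377 (≤ 380); 380 − 377 = 3
take 3 (≤ 3); 3 − 3 = 0
So 57694 = 46368 + 10946 + 377 + 3, with no two terms consecutive in the sequence.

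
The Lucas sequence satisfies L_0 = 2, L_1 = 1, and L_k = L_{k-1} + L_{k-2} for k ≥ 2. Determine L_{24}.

Iterating the recurrence up to L_{16} = 2207 and L_{15} = 1364:
L_{17} = L_{16} + L_{15} = 2207 + 1364 = 3571
L_{18} = L_{17} + L_{16} = 3571 + 2207 = 5778
L_{19} = L_{18} + L_{17} = 5778 + 3571 = 9349
L_{20} = L_{19} + L_{18} = 9349 + 5778 = 15127
L_{21} = L_{20} + L_{19} = 15127 + 9349 = 24476
L_{22} = L_{21} + L_{20} = 24476 + 15127 = 39603
L_{23} = L_{22} + L_{21} = 39603 + 24476 = 64079
L_{24} = L_{23} + L_{22} = 64079 + 39603 = 103682

103682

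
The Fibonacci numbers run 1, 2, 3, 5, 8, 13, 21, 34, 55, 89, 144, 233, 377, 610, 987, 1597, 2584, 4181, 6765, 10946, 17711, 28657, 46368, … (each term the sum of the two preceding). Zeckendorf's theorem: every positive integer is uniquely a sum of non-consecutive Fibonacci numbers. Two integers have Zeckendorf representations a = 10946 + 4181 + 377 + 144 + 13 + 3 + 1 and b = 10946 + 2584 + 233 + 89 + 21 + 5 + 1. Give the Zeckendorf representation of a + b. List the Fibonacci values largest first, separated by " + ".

The two numbers are 15665 and 13879, so their sum is 29544.
subtract 28657 from 29544: 887 remains
subtract 610 from 887: 277 remains
subtract 233 from 277: 44 remains
subtract 34 from 44: 10 remains
subtract 8 from 10: 2 remains
subtract 2 from 2: 0 remains

28657 + 610 + 233 + 34 + 8 + 2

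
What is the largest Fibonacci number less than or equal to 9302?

6765 ≤ 9302 < 10946, so the largest Fibonacci number not exceeding 9302 is 6765.

6765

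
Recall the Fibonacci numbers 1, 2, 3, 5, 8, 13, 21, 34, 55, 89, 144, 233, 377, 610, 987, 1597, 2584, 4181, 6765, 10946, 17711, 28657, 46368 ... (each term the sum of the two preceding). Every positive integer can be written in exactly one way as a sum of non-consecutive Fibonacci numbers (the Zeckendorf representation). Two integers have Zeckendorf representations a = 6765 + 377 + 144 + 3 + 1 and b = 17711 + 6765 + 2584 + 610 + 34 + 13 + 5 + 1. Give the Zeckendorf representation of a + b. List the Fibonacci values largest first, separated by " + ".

28657 + 4181 + 1597 + 377 + 144 + 55 + 2

The two numbers are 7290 and 27723, so their sum is 35013.
Greedily peel off the largest Fibonacci term at each step:
35013 − 28657 = 6356
6356 − 4181 = 2175
2175 − 1597 = 578
578 − 377 = 201
201 − 144 = 57
57 − 55 = 2
2 − 2 = 0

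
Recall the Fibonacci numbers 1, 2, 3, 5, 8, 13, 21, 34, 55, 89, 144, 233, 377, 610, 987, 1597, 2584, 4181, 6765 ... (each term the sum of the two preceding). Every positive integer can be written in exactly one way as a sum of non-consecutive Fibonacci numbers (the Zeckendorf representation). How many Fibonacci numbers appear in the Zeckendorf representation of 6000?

6

take 4181 (≤ 6000); 6000 − 4181 = 1819
take 1597 (≤ 1819); 1819 − 1597 = 222
take 144 (≤ 222); 222 − 144 = 78
take 55 (≤ 78); 78 − 55 = 23
take 21 (≤ 23); 23 − 21 = 2
take 2 (≤ 2); 2 − 2 = 0
6000 = 4181 + 1597 + 144 + 55 + 21 + 2, which has 6 terms.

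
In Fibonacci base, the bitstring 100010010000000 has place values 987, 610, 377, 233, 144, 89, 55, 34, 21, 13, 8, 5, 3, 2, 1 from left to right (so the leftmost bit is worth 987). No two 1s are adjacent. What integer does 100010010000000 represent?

Summing the place values of the 1 bits: 987 + 144 + 34 = 1165.

1165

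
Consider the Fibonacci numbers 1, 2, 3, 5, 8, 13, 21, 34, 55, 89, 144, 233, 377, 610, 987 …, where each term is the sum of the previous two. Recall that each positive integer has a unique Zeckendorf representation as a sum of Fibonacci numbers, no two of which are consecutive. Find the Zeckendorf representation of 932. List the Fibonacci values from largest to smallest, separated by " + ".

610 + 233 + 89

Repeatedly subtract the largest Fibonacci number that fits:
subtract 610 from 932: 322 remains
subtract 233 from 322: 89 remains
subtract 89 from 89: 0 remains
So 932 = 610 + 233 + 89, with no two terms consecutive in the sequence.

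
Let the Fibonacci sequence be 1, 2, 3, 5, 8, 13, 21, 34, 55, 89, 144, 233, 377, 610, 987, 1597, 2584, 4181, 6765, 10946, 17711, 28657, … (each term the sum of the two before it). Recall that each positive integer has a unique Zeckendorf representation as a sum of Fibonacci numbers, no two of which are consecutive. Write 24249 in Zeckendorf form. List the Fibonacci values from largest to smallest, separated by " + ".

take 17711 (≤ 24249); 24249 − 17711 = 6538
take 4181 (≤ 6538); 6538 − 4181 = 2357
take 1597 (≤ 2357); 2357 − 1597 = 760
take 610 (≤ 760); 760 − 610 = 150
take 144 (≤ 150); 150 − 144 = 6
take 5 (≤ 6); 6 − 5 = 1
take 1 (≤ 1); 1 − 1 = 0
So 24249 = 17711 + 4181 + 1597 + 610 + 144 + 5 + 1, with no two terms consecutive in the sequence.

17711 + 4181 + 1597 + 610 + 144 + 5 + 1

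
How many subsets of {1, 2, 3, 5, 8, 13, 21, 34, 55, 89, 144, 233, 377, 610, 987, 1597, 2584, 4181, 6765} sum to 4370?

4370 = 4181+144+34+8+3 = 4181+144+34+8+2+1 = 4181+144+21+13+8+3 = … (45 more), for 48 in all.

48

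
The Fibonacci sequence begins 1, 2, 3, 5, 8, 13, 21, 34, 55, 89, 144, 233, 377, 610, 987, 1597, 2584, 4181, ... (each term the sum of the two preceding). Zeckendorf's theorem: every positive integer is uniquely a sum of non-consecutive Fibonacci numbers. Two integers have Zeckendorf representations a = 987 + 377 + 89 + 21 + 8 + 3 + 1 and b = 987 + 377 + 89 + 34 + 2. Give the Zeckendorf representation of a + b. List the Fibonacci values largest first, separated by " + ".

The two numbers are 1486 and 1489, so their sum is 2975.
Greedy algorithm:
largest Fibonacci ≤ 2975 is 2584; 2975 − 2584 = 391
largest Fibonacci ≤ 391 is 377; 391 − 377 = 14
largest Fibonacci ≤ 14 is 13; 14 − 13 = 1
largest Fibonacci ≤ 1 is 1; 1 − 1 = 0

2584 + 377 + 13 + 1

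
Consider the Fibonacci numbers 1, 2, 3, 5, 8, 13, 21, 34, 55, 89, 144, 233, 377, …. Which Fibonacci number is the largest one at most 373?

233

233 ≤ 373 < 377, so the largest Fibonacci number not exceeding 373 is 233.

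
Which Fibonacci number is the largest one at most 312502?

196418 ≤ 312502 < 317811, so the largest Fibonacci number not exceeding 312502 is 196418.

196418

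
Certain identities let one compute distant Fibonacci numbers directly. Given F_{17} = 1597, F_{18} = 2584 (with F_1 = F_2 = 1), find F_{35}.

By the addition formula F_{m+n} = F_m F_{n+1} + F_{m−1} F_n with m=18, n=17: F_{35} = 2584·2584 + 1597·1597 = 6677056 + 2550409 = 9227465.

9227465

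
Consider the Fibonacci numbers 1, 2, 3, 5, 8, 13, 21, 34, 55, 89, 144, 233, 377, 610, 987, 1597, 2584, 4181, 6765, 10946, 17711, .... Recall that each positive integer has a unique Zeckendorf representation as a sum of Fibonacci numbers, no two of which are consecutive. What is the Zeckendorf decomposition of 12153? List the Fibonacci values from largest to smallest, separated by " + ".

10946 + 987 + 144 + 55 + 21

Greedily peel off the largest Fibonacci term at each step:
10946 ≤ 12153 < 17711, so take 10946; remainder 1207
987 ≤ 1207 < 1597, so take 987; remainder 220
144 ≤ 220 < 233, so take 144; remainder 76
55 ≤ 76 < 89, so take 55; remainder 21
21 ≤ 21 < 34, so take 21; remainder 0
So 12153 = 10946 + 987 + 144 + 55 + 21, with no two terms consecutive in the sequence.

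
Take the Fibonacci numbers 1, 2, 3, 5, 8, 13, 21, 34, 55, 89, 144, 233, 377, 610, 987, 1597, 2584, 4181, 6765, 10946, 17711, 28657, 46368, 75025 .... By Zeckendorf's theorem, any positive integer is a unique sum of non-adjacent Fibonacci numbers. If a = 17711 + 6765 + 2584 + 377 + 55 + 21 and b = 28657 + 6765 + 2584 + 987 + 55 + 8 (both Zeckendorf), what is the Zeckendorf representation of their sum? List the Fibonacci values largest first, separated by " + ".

46368 + 17711 + 1597 + 610 + 233 + 34 + 13 + 3

The two numbers are 27513 and 39056, so their sum is 66569.
Greedy algorithm:
largest Fibonacci ≤ 66569 is 46368; 66569 − 46368 = 20201
largest Fibonacci ≤ 20201 is 17711; 20201 − 17711 = 2490
largest Fibonacci ≤ 2490 is 1597; 2490 − 1597 = 893
largest Fibonacci ≤ 893 is 610; 893 − 610 = 283
largest Fibonacci ≤ 283 is 233; 283 − 233 = 50
largest Fibonacci ≤ 50 is 34; 50 − 34 = 16
largest Fibonacci ≤ 16 is 13; 16 − 13 = 3
largest Fibonacci ≤ 3 is 3; 3 − 3 = 0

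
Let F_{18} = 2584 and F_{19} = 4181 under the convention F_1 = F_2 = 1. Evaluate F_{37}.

24157817

By F_{2k+1} = F_k² + F_{k+1}²: F_{37} = 2584² + 4181² = 6677056 + 17480761 = 24157817.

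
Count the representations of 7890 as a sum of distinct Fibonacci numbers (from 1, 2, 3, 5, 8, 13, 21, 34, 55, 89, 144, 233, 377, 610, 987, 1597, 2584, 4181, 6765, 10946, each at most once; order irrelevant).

32

Starting from the Zeckendorf form and repeatedly splitting a term F_k into F_{k−1} + F_{k−2} (when neither is already used) reaches every representation.
7890 = 6765+987+89+34+13+2 = 6765+987+89+34+8+5+2 = 6765+610+377+89+34+13+2 = … (29 more), for 32 in all.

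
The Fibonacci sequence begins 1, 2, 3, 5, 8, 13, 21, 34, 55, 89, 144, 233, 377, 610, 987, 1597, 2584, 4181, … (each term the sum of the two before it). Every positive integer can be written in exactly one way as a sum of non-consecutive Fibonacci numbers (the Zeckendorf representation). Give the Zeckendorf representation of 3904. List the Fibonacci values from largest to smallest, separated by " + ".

take 2584 (≤ 3904); 3904 − 2584 = 1320
take 987 (≤ 1320); 1320 − 987 = 333
take 233 (≤ 333); 333 − 233 = 100
take 89 (≤ 100); 100 − 89 = 11
take 8 (≤ 11); 11 − 8 = 3
take 3 (≤ 3); 3 − 3 = 0
So 3904 = 2584 + 987 + 233 + 89 + 8 + 3, with no two terms consecutive in the sequence.

2584 + 987 + 233 + 89 + 8 + 3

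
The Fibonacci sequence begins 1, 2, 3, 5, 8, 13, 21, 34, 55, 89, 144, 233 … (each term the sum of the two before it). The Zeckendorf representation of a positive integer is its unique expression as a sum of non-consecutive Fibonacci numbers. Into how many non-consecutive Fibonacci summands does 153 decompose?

take 144 (≤ 153); 153 − 144 = 9
take 8 (≤ 9); 9 − 8 = 1
take 1 (≤ 1); 1 − 1 = 0
153 = 144 + 8 + 1, which has 3 terms.

3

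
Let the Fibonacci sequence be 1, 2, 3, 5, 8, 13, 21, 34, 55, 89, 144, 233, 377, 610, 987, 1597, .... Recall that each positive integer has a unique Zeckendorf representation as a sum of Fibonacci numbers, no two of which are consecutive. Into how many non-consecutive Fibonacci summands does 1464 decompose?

5

987 ≤ 1464 < 1597, so take 987; remainder 477
377 ≤ 477 < 610, so take 377; remainder 100
89 ≤ 100 < 144, so take 89; remainder 11
8 ≤ 11 < 13, so take 8; remainder 3
3 ≤ 3 < 5, so take 3; remainder 0
1464 = 987 + 377 + 89 + 8 + 3, which has 5 terms.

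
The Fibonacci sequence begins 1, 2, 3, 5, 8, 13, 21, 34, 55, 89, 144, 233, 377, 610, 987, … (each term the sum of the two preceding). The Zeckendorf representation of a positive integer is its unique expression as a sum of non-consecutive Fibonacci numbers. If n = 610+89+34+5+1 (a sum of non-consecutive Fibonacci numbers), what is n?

739

610+89+34+5+1 = 739.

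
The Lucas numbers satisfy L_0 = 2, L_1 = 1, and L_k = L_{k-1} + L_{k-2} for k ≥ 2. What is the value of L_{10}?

Iterating the recurrence up to L_{5} = 11 and L_{4} = 7:
L_{6} = L_{5} + L_{4} = 11 + 7 = 18
L_{7} = L_{6} + L_{5} = 18 + 11 = 29
L_{8} = L_{7} + L_{6} = 29 + 18 = 47
L_{9} = L_{8} + L_{7} = 47 + 29 = 76
L_{10} = L_{9} + L_{8} = 76 + 47 = 123

123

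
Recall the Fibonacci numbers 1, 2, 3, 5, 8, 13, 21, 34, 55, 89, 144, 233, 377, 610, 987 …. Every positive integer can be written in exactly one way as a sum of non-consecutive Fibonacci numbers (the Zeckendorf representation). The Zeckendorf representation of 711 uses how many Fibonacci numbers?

subtract 610 from 711: 101 remains
subtract 89 from 101: 12 remains
subtract 8 from 12: 4 remains
subtract 3 from 4: 1 remains
subtract 1 from 1: 0 remains
711 = 610 + 89 + 8 + 3 + 1, which has 5 terms.

5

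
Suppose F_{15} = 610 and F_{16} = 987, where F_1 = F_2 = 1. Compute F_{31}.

1346269

By F_{2k+1} = F_k² + F_{k+1}²: F_{31} = 610² + 987² = 372100 + 974169 = 1346269.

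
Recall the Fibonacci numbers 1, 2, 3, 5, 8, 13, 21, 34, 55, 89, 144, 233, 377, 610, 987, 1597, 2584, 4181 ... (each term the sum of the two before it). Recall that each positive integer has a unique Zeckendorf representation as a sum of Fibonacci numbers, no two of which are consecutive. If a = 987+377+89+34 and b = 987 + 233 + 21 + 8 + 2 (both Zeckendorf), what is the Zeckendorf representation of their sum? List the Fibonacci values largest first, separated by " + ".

2584 + 144 + 8 + 2

The two numbers are 1487 and 1251, so their sum is 2738.
Greedily peel off the largest Fibonacci term at each step:
largest Fibonacci ≤ 2738 is 2584; 2738 − 2584 = 154
largest Fibonacci ≤ 154 is 144; 154 − 144 = 10
largest Fibonacci ≤ 10 is 8; 10 − 8 = 2
largest Fibonacci ≤ 2 is 2; 2 − 2 = 0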